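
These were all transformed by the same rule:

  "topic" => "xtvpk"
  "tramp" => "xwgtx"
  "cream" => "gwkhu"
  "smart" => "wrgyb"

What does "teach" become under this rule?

Letter i (0-indexed) is shifted by i+4, so successive shifts are 4, 5, 6, ….
On teach: t+4=x, e+5=j, a+6=g, c+7=j, h+8=p.

xjgjp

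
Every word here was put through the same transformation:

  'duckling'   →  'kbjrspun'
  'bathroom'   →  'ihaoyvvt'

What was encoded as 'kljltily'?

This is a Caesar cipher with shift 7.
Undoing it on kljltily: k−7=d, l−7=e, j−7=c, l−7=e, t−7=m, i−7=b, l−7=e, y−7=r.

december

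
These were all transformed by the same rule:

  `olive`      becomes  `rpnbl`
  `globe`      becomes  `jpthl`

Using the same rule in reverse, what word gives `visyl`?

sense

In olive: o→r is +3, l→p is +4, i→n is +5, v→b is +6 — the shift increases by 1 each position. The shift increases by 1 at each position, starting from +3: 3, 4, 5, ….
Decoding visyl: v−3=s, i−4=e, s−5=n, y−6=s, l−7=e.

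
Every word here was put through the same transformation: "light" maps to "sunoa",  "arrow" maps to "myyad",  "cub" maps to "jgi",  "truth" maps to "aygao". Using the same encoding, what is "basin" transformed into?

imzuu

The shift depends on letter class: consonant l→s is +7, but vowel i→u is +12. Two shifts are in play — +12 for a/e/i/o/u, +7 for every other letter.
For basin: b(cons)+7=i, a(vowel)+12=m, s(cons)+7=z, i(vowel)+12=u, n(cons)+7=u.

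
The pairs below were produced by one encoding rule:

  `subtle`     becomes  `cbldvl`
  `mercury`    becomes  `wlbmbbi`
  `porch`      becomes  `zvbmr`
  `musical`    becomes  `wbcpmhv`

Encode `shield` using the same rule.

The shift depends on letter class: consonant s→c is +10, but vowel u→b is +7. Two shifts are in play — +7 for a/e/i/o/u, +10 for every other letter.
On shield: s(cons)+10=c, h(cons)+10=r, i(vowel)+7=p, e(vowel)+7=l, l(cons)+10=v, d(cons)+10=n.

crplvn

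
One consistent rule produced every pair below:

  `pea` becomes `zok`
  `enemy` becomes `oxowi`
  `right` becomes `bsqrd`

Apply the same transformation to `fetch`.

Each letter is shifted forward by 10 in the alphabet (a Caesar shift of +10).
Applying it to fetch: f+10=p, e+10=o, t+10=d, c+10=m, h+10=r.

podmr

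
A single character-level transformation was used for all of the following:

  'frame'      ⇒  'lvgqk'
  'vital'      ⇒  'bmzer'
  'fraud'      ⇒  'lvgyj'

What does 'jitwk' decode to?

dense

The shifts repeat in a cycle of length 2: positions 0,1,… shift by +6, +4, then the pattern repeats.
Decoding jitwk: j−6=d, i−4=e, t−6=n, w−4=s, k−6=e.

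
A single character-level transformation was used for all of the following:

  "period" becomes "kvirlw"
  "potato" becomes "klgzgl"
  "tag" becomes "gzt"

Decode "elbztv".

Each pair mirrors across the alphabet (p↔k, e↔v, r↔i): positions sum to 25. Each letter is replaced by its mirror in the alphabet: a↔z, b↔y, c↔x, and so on (the Atbash cipher).
Decoding elbztv: e↔v, l↔o, b↔y, z↔a, t↔g, v↔e.

voyage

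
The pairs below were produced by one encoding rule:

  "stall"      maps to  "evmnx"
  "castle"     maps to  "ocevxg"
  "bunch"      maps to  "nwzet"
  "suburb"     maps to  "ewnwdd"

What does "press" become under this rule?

btque

A repeating key of period 2 is used — shifts +12, +2 over and over.
For press: p+12=b, r+2=t, e+12=q, s+2=u, s+12=e.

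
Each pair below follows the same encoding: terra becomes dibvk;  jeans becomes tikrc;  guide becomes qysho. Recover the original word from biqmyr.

region

Shifts by position in terra: pos 0: t→d (+10), pos 1: e→i (+4), pos 2: r→b (+10), pos 3: r→v (+4) — repeating every 2. A repeating key of period 2 is used — shifts +10, +4 over and over.
Reversing it on biqmyr: b−10=r, i−4=e, q−10=g, m−4=i, y−10=o, r−4=n.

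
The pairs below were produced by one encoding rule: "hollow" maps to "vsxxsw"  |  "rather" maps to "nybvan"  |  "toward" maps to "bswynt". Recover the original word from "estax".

model

h(7)→v(21) and o(14)→s(18) fit y≡7x+24 (mod 26); the inverse of 7 mod 26 is 15. Each letter's alphabet position (a=0..z=25) is mapped through 7·x+24 mod 26 — an affine cipher.
Undoing it on estax: e(4)→15·(4−24)≡12=m; s(18)→15·(18−24)≡14=o; t(19)→15·(19−24)≡3=d; a(0)→15·(0−24)≡4=e; x(23)→15·(23−24)≡11=l (all mod 26).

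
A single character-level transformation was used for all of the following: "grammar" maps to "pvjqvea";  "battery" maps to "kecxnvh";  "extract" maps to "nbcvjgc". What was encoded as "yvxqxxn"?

The shifts repeat in a cycle of length 2: positions 0,1,… shift by +9, +4, then the pattern repeats.
Undoing it on yvxqxxn: y−9=p, v−4=r, x−9=o, q−4=m, x−9=o, x−4=t, n−9=e.

promote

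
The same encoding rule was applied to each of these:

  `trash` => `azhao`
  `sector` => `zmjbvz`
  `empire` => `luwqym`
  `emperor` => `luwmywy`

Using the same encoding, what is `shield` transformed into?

Shifts by position in trash: pos 0: t→a (+7), pos 1: r→z (+8), pos 2: a→h (+7), pos 3: s→a (+8) — repeating every 2. It's a Vigenère-style cipher with numeric key [7,8]: position i shifts by key[i mod 2].
For shield: s+7=z, h+8=p, i+7=p, e+8=m, l+7=s, d+8=l.

zppmsl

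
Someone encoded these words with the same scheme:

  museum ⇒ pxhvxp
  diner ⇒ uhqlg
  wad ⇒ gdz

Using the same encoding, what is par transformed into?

uds

Two steps: reverse the string, then apply a Caesar shift of +3.
Applying it to par: reverse → rap; then shift: r+3=u, a+3=d, p+3=s.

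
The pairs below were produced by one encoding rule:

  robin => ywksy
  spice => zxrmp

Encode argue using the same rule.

hzpep

Letter i (0-indexed) is shifted by i+7, so successive shifts are 7, 8, 9, ….
On argue: a+7=h, r+8=z, g+9=p, u+10=e, e+11=p.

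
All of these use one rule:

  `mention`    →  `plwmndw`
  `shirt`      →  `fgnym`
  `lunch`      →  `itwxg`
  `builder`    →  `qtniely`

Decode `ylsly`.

refer

This is an affine cipher: with a=0,…,z=25, each position x becomes (7x+9) mod 26.
Reversing it on ylsly: y(24)→15·(24−9)≡17=r; l(11)→15·(11−9)≡4=e; s(18)→15·(18−9)≡5=f; l(11)→15·(11−9)≡4=e; y(24)→15·(24−9)≡17=r (all mod 26).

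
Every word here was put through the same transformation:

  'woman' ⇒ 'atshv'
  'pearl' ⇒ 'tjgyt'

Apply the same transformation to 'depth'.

hjvap

In woman: w→a is +4, o→t is +5, m→s is +6, a→h is +7 — the shift increases by 1 each position. The shift increases by 1 at each position, starting from +4: 4, 5, 6, ….
On depth: d+4=h, e+5=j, p+6=v, t+7=a, h+8=p.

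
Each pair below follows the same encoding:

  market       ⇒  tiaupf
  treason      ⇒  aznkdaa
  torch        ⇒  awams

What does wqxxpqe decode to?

pioneer

In market: m→t is +7, a→i is +8, r→a is +9, k→u is +10 — the shift increases by 1 each position. The shift increases by 1 at each position, starting from +7: 7, 8, 9, ….
Decoding wqxxpqe: w−7=p, q−8=i, x−9=o, x−10=n, p−11=e, q−12=e, e−13=r.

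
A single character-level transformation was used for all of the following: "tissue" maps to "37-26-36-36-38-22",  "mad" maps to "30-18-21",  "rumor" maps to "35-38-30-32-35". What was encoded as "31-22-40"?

t is letter #20 and maps to 37: an offset of 17. The number is (letter's place in the alphabet, a=1) + 17.
Reversing it on 31-22-40: 31→(31−17)÷1=14=n, 22→(22−17)÷1=5=e, 40→(40−17)÷1=23=w.

new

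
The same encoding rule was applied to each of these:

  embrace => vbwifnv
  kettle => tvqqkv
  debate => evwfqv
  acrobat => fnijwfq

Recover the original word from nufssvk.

channel

e(4)→v(21) and m(12)→b(1) fit y≡17x+5 (mod 26); the inverse of 17 mod 26 is 23. This is an affine cipher: with a=0,…,z=25, each position x becomes (17x+5) mod 26.
Decoding nufssvk: n(13)→23·(13−5)≡2=c; u(20)→23·(20−5)≡7=h; f(5)→23·(5−5)≡0=a; s(18)→23·(18−5)≡13=n; s(18)→23·(18−5)≡13=n; v(21)→23·(21−5)≡4=e; k(10)→23·(10−5)≡11=l (all mod 26).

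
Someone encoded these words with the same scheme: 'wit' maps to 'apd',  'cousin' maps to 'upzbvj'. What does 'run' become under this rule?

Two steps: reverse the string, then apply a Caesar shift of +7.
On run: reverse → nur; then shift: n+7=u, u+7=b, r+7=y.

uby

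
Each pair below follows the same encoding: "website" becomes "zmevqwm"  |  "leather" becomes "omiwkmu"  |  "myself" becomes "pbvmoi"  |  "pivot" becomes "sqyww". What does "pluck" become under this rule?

socfn

The shift depends on letter class: consonant w→z is +3, but vowel e→m is +8. Vowels shift forward by 8 and consonants shift forward by 3.
Applying it to pluck: p(cons)+3=s, l(cons)+3=o, u(vowel)+8=c, c(cons)+3=f, k(cons)+3=n.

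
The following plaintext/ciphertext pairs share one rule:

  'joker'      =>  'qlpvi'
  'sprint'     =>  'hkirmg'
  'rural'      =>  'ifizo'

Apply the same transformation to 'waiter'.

Each pair mirrors across the alphabet (j↔q, o↔l, k↔p): positions sum to 25. This is the alphabet-reversal cipher (Atbash): a becomes z, b becomes y, etc.
Applying it to waiter: w↔d, a↔z, i↔r, t↔g, e↔v, r↔i.

dzrgvi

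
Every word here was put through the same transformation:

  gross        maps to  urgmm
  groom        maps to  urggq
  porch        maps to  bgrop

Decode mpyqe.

shame

g(6)→u(20) and r(17)→r(17) fit y≡21x+24 (mod 26); the inverse of 21 mod 26 is 5. Each letter's alphabet position (a=0..z=25) is mapped through 21·x+24 mod 26 — an affine cipher.
Decoding mpyqe: m(12)→5·(12−24)≡18=s; p(15)→5·(15−24)≡7=h; y(24)→5·(24−24)≡0=a; q(16)→5·(16−24)≡12=m; e(4)→5·(4−24)≡4=e (all mod 26).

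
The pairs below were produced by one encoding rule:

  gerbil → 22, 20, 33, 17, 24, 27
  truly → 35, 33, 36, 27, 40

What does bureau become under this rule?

g is letter #7 and maps to 22: an offset of 15. Letters become their 1-based position plus 15 (so a→16, b→17, …).
On bureau: b=2→17, u=21→36, r=18→33, e=5→20, a=1→16, u=21→36.

17, 36, 33, 20, 16, 36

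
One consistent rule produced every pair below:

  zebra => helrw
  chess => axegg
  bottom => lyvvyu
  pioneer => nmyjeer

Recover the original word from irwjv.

grant

Each letter's alphabet position (a=0..z=25) is mapped through 15·x+22 mod 26 — an affine cipher.
Undoing it on irwjv: i(8)→7·(8−22)≡6=g; r(17)→7·(17−22)≡17=r; w(22)→7·(22−22)≡0=a; j(9)→7·(9−22)≡13=n; v(21)→7·(21−22)≡19=t (all mod 26).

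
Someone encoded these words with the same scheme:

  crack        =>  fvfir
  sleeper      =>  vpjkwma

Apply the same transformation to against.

Each letter shifts forward by (position + 3), i.e. 3, 4, 5, … — the shift grows by one for each successive letter.
On against: a+3=d, g+4=k, a+5=f, i+6=o, n+7=u, s+8=a, t+9=c.

dkfouac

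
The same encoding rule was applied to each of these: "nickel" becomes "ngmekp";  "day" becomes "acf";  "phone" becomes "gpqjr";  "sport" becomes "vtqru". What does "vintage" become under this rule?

The output letters match the input read backwards, each shifted +2: nickel reversed is lekcin. Read the word backwards and shift each letter +2.
For vintage: reverse → egatniv; then shift: e+2=g, g+2=i, a+2=c, t+2=v, n+2=p, i+2=k, v+2=x.

gicvpkx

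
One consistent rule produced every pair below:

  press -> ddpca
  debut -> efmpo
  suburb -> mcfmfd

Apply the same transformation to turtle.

Two steps: reverse the string, then apply a Caesar shift of +11.
Applying it to turtle: reverse → eltrut; then shift: e+11=p, l+11=w, t+11=e, r+11=c, u+11=f, t+11=e.

pwecfe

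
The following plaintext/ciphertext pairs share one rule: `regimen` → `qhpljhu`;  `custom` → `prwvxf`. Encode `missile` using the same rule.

holvvlp

The output letters match the input read backwards, each shifted +3: regimen reversed is nemiger. Read the word backwards and shift each letter +3.
For missile: reverse → elissim; then shift: e+3=h, l+3=o, i+3=l, s+3=v, s+3=v, i+3=l, m+3=p.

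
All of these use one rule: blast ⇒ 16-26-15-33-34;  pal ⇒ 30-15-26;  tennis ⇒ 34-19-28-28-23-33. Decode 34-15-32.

tar

b is letter #2 and maps to 16: an offset of 14. The number is (letter's place in the alphabet, a=1) + 14.
Reversing it on 34-15-32: 34→(34−14)÷1=20=t, 15→(15−14)÷1=1=a, 32→(32−14)÷1=18=r.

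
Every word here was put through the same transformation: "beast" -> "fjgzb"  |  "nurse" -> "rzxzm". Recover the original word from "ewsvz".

armor

Letter i (0-indexed) is shifted by i+4, so successive shifts are 4, 5, 6, ….
Reversing it on ewsvz: e−4=a, w−5=r, s−6=m, v−7=o, z−8=r.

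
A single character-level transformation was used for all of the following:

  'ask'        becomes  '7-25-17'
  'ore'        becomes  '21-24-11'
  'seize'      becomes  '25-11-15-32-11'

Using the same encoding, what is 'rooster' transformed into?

24-21-21-25-26-11-24

a is letter #1 and maps to 7: an offset of 6. The number is (letter's place in the alphabet, a=1) + 6.
On rooster: r=18→24, o=15→21, o=15→21, s=19→25, t=20→26, e=5→11, r=18→24.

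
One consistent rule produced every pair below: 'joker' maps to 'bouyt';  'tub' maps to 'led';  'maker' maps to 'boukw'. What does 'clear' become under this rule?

bkovm

The output letters match the input read backwards, each shifted +10: joker reversed is rekoj. The word is reversed, then every letter is shifted forward by 10.
Applying it to clear: reverse → raelc; then shift: r+10=b, a+10=k, e+10=o, l+10=v, c+10=m.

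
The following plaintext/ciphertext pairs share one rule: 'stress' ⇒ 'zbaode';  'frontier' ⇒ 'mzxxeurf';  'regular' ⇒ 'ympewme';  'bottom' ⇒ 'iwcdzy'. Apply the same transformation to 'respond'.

ymbzzzq

In stress: s→z is +7, t→b is +8, r→a is +9, e→o is +10 — the shift increases by 1 each position. Letter i (0-indexed) is shifted by i+7, so successive shifts are 7, 8, 9, ….
On respond: r+7=y, e+8=m, s+9=b, p+10=z, o+11=z, n+12=z, d+13=q.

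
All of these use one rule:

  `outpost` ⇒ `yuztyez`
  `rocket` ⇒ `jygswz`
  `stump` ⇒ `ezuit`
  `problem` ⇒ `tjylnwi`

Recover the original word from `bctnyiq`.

diploma

o(14)→y(24) and u(20)→u(20) fit y≡21x+16 (mod 26); the inverse of 21 mod 26 is 5. Each letter's alphabet position (a=0..z=25) is mapped through 21·x+16 mod 26 — an affine cipher.
Undoing it on bctnyiq: b(1)→5·(1−16)≡3=d; c(2)→5·(2−16)≡8=i; t(19)→5·(19−16)≡15=p; n(13)→5·(13−16)≡11=l; y(24)→5·(24−16)≡14=o; i(8)→5·(8−16)≡12=m; q(16)→5·(16−16)≡0=a (all mod 26).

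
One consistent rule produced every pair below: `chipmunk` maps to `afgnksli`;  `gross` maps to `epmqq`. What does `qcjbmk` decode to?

seldom

Compare letters: c→a is +24, h→f is +24, i→g is +24 — a constant shift. Every letter moves 24 places later in the alphabet, wrapping around z→a.
Undoing it on qcjbmk: q−24=s, c−24=e, j−24=l, b−24=d, m−24=o, k−24=m.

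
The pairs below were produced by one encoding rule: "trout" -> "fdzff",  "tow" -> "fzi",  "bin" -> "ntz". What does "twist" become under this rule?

fitef

The rule splits by letter class: vowels +11, consonants +12.
On twist: t(cons)+12=f, w(cons)+12=i, i(vowel)+11=t, s(cons)+12=e, t(cons)+12=f.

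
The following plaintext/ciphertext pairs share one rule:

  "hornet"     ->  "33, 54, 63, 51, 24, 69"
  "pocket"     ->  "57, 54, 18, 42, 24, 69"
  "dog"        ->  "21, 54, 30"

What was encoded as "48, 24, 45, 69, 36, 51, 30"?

melting

h(#8)→33 and o(#15)→54: differences scale by 3, so n = 3·pos + 9. With a=1..z=26, the number is 3·pos + 9.
Reversing it on 48, 24, 45, 69, 36, 51, 30: 48→(48−9)÷3=13=m, 24→(24−9)÷3=5=e, 45→(45−9)÷3=12=l, 69→(69−9)÷3=20=t, 36→(36−9)÷3=9=i, 51→(51−9)÷3=14=n, 30→(30−9)÷3=7=g.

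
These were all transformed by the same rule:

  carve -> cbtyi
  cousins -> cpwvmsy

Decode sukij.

In carve: c→c is +0, a→b is +1, r→t is +2, v→y is +3 — the shift increases by 1 each position. Each letter shifts forward by its position index (0, 1, 2, …) — the shift grows by one for each successive letter.
Reversing it on sukij: s−0=s, u−1=t, k−2=i, i−3=f, j−4=f.

stiff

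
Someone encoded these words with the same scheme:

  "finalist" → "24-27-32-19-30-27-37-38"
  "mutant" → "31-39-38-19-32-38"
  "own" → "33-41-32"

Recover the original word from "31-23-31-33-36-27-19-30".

The number is (letter's place in the alphabet, a=1) + 18.
Undoing it on 31-23-31-33-36-27-19-30: 31→(31−18)÷1=13=m, 23→(23−18)÷1=5=e, 31→(31−18)÷1=13=m, 33→(33−18)÷1=15=o, 36→(36−18)÷1=18=r, 27→(27−18)÷1=9=i, 19→(19−18)÷1=1=a, 30→(30−18)÷1=12=l.

memorial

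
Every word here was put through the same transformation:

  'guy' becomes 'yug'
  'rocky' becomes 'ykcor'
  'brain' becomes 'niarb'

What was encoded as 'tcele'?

The output letters match the input read backwards: guy reversed is yug. It's just the letters in reverse order.
Reversing it on tcele: then reverse → elect.

elect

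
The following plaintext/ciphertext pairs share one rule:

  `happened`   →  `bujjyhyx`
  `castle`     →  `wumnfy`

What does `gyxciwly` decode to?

mediocre

Compare letters: h→b is +20, a→u is +20, p→j is +20 — a constant shift. It's a constant shift of +20 (ROT20).
Decoding gyxciwly: g−20=m, y−20=e, x−20=d, c−20=i, i−20=o, w−20=c, l−20=r, y−20=e.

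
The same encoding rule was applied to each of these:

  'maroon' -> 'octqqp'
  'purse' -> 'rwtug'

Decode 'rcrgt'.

paper

Compare letters: m→o is +2, a→c is +2, r→t is +2 — a constant shift. Every letter moves 2 places later in the alphabet, wrapping around z→a.
Reversing it on rcrgt: r−2=p, c−2=a, r−2=p, g−2=e, t−2=r.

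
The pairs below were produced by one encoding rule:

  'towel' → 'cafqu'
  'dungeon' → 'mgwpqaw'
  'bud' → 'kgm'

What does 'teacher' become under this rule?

cqmlqqa

The shift depends on letter class: consonant t→c is +9, but vowel o→a is +12. The rule splits by letter class: vowels +12, consonants +9.
On teacher: t(cons)+9=c, e(vowel)+12=q, a(vowel)+12=m, c(cons)+9=l, h(cons)+9=q, e(vowel)+12=q, r(cons)+9=a.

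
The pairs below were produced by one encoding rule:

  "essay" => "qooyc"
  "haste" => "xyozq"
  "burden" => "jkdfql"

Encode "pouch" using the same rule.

This is an affine cipher: with a=0,…,z=25, each position x becomes (11x+24) mod 26.
On pouch: p(15)→11·15+24≡7=h; o(14)→11·14+24≡22=w; u(20)→11·20+24≡10=k; c(2)→11·2+24≡20=u; h(7)→11·7+24≡23=x (all mod 26).

hwkux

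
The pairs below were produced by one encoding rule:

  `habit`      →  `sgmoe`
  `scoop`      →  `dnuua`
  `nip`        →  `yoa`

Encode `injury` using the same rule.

The shift depends on letter class: consonant h→s is +11, but vowel a→g is +6. Vowels shift forward by 6 and consonants shift forward by 11.
For injury: i(vowel)+6=o, n(cons)+11=y, j(cons)+11=u, u(vowel)+6=a, r(cons)+11=c, y(cons)+11=j.

oyuacj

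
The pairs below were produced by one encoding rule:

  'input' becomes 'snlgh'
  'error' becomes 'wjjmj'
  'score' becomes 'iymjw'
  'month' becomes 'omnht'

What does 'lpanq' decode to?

plank

i(8)→s(18) and n(13)→n(13) fit y≡25x+0 (mod 26); the inverse of 25 mod 26 is 25. Each letter's alphabet position (a=0..z=25) is mapped through 25·x+0 mod 26 — an affine cipher.
Undoing it on lpanq: l(11)→25·(11−0)≡15=p; p(15)→25·(15−0)≡11=l; a(0)→25·(0−0)≡0=a; n(13)→25·(13−0)≡13=n; q(16)→25·(16−0)≡10=k (all mod 26).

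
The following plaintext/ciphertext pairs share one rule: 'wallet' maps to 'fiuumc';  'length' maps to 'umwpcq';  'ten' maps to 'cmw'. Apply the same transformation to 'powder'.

The shift depends on letter class: consonant w→f is +9, but vowel a→i is +8. The rule splits by letter class: vowels +8, consonants +9.
For powder: p(cons)+9=y, o(vowel)+8=w, w(cons)+9=f, d(cons)+9=m, e(vowel)+8=m, r(cons)+9=a.

ywfmma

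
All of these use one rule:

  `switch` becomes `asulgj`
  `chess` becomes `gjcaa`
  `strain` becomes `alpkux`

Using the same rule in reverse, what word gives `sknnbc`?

waffle

This is an affine cipher: with a=0,…,z=25, each position x becomes (11x+10) mod 26.
Undoing it on sknnbc: s(18)→19·(18−10)≡22=w; k(10)→19·(10−10)≡0=a; n(13)→19·(13−10)≡5=f; n(13)→19·(13−10)≡5=f; b(1)→19·(1−10)≡11=l; c(2)→19·(2−10)≡4=e (all mod 26).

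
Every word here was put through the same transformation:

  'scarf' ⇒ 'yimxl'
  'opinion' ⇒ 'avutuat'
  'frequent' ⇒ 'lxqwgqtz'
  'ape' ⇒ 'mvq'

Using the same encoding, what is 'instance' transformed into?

utyzmtiq

Vowels shift forward by 12 and consonants shift forward by 6.
On instance: i(vowel)+12=u, n(cons)+6=t, s(cons)+6=y, t(cons)+6=z, a(vowel)+12=m, n(cons)+6=t, c(cons)+6=i, e(vowel)+12=q.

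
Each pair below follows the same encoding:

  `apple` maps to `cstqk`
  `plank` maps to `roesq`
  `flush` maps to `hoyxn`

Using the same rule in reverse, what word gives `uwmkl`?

stiff

Each letter shifts forward by (position + 2), i.e. 2, 3, 4, … — the shift grows by one for each successive letter.
Undoing it on uwmkl: u−2=s, w−3=t, m−4=i, k−5=f, l−6=f.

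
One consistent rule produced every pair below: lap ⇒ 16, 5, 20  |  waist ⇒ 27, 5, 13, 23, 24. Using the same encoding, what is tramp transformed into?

24, 22, 5, 17, 20

l is letter #12 and maps to 16: an offset of 4. Each letter is replaced by its alphabet position (a=1..z=26) + 4.
Applying it to tramp: t=20→24, r=18→22, a=1→5, m=13→17, p=16→20.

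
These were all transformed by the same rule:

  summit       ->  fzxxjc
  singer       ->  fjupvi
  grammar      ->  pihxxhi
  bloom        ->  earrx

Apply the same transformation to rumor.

Each letter's alphabet position (a=0..z=25) is mapped through 23·x+7 mod 26 — an affine cipher.
For rumor: r(17)→23·17+7≡8=i; u(20)→23·20+7≡25=z; m(12)→23·12+7≡23=x; o(14)→23·14+7≡17=r; r(17)→23·17+7≡8=i (all mod 26).

izxri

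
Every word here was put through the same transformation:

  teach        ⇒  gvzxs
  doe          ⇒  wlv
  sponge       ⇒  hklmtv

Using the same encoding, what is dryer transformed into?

Each letter is replaced by its mirror in the alphabet: a↔z, b↔y, c↔x, and so on (the Atbash cipher).
For dryer: d↔w, r↔i, y↔b, e↔v, r↔i.

wibvi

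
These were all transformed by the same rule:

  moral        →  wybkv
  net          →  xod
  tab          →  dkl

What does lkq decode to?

bag

It's a constant shift of +10 (ROT10).
Decoding lkq: l−10=b, k−10=a, q−10=g.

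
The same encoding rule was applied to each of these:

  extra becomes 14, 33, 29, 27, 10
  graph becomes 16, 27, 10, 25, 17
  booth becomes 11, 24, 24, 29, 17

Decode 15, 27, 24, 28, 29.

frost

e is letter #5 and maps to 14: an offset of 9. Each letter is replaced by its alphabet position (a=1..z=26) + 9.
Reversing it on 15, 27, 24, 28, 29: 15→(15−9)÷1=6=f, 27→(27−9)÷1=18=r, 24→(24−9)÷1=15=o, 28→(28−9)÷1=19=s, 29→(29−9)÷1=20=t.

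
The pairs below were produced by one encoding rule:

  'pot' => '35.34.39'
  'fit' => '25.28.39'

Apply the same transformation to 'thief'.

p is letter #16 and maps to 35: an offset of 19. Letters become their 1-based position plus 19 (so a→20, b→21, …).
On thief: t=20→39, h=8→27, i=9→28, e=5→24, f=6→25.

39.27.28.24.25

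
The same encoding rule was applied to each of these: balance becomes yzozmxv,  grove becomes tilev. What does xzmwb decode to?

Each letter is replaced by its mirror in the alphabet: a↔z, b↔y, c↔x, and so on (the Atbash cipher).
Decoding xzmwb: x↔c, z↔a, m↔n, w↔d, b↔y.

candy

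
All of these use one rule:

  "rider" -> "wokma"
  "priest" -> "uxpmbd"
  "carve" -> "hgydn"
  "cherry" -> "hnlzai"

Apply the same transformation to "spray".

In rider: r→w is +5, i→o is +6, d→k is +7, e→m is +8 — the shift increases by 1 each position. Each letter shifts forward by (position + 5), i.e. 5, 6, 7, … — the shift grows by one for each successive letter.
On spray: s+5=x, p+6=v, r+7=y, a+8=i, y+9=h.

xvyih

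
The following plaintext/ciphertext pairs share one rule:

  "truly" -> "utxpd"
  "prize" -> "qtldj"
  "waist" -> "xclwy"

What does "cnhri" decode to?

In truly: t→u is +1, r→t is +2, u→x is +3, l→p is +4 — the shift increases by 1 each position. Letter i (0-indexed) is shifted by i+1, so successive shifts are 1, 2, 3, ….
Decoding cnhri: c−1=b, n−2=l, h−3=e, r−4=n, i−5=d.

blend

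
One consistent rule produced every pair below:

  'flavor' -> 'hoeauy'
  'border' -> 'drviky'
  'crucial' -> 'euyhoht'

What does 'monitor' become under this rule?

Each letter shifts forward by (position + 2), i.e. 2, 3, 4, … — the shift grows by one for each successive letter.
For monitor: m+2=o, o+3=r, n+4=r, i+5=n, t+6=z, o+7=v, r+8=z.

orrnzvz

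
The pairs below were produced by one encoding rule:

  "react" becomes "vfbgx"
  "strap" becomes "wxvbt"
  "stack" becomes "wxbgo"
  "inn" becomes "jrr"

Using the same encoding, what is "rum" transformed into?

vvq

The rule splits by letter class: vowels +1, consonants +4.
For rum: r(cons)+4=v, u(vowel)+1=v, m(cons)+4=q.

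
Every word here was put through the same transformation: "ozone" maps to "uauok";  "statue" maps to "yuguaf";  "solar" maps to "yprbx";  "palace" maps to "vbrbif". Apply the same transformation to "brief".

hsofl

The shifts repeat in a cycle of length 2: positions 0,1,… shift by +6, +1, then the pattern repeats.
For brief: b+6=h, r+1=s, i+6=o, e+1=f, f+6=l.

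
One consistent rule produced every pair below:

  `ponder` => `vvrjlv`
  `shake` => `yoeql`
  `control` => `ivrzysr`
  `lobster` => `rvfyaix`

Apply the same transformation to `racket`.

xhgqlx

Shifts by position in ponder: pos 0: p→v (+6), pos 1: o→v (+7), pos 2: n→r (+4), pos 3: d→j (+6), pos 4: e→l (+7), pos 5: r→v (+4) — repeating every 3. It's a Vigenère-style cipher with numeric key [6,7,4]: position i shifts by key[i mod 3].
For racket: r+6=x, a+7=h, c+4=g, k+6=q, e+7=l, t+4=x.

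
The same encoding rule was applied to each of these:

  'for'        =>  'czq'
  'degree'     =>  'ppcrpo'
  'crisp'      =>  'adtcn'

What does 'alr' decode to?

gap

The output letters match the input read backwards, each shifted +11: for reversed is rof. Read the word backwards and shift each letter +11.
Reversing it on alr: shift back: a−11=p, l−11=a, r−11=g → pag; then reverse → gap.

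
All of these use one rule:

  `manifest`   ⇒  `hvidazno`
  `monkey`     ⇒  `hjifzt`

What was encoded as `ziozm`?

Compare letters: m→h is +21, a→v is +21, n→i is +21 — a constant shift. Every letter moves 21 places later in the alphabet, wrapping around z→a.
Undoing it on ziozm: z−21=e, i−21=n, o−21=t, z−21=e, m−21=r.

enter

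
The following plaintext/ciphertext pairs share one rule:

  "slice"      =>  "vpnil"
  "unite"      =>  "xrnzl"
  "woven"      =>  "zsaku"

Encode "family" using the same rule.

In slice: s→v is +3, l→p is +4, i→n is +5, c→i is +6 — the shift increases by 1 each position. Each letter shifts forward by (position + 3), i.e. 3, 4, 5, … — the shift grows by one for each successive letter.
For family: f+3=i, a+4=e, m+5=r, i+6=o, l+7=s, y+8=g.

ierosg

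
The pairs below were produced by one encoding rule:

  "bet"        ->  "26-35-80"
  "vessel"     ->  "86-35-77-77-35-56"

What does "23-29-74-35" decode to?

The formula is n = 3×(alphabet index, a=1) + 20.
Decoding 23-29-74-35: 23→(23−20)÷3=1=a, 29→(29−20)÷3=3=c, 74→(74−20)÷3=18=r, 35→(35−20)÷3=5=e.

acre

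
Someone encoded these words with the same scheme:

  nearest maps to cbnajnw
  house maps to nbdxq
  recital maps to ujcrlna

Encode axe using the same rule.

The output letters match the input read backwards, each shifted +9: nearest reversed is tseraen. The word is reversed, then every letter is shifted forward by 9.
On axe: reverse → exa; then shift: e+9=n, x+9=g, a+9=j.

ngj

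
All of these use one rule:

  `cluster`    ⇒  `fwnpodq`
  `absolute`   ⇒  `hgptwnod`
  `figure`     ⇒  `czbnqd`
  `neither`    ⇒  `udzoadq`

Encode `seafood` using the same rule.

c(2)→f(5) and l(11)→w(22) fit y≡25x+7 (mod 26); the inverse of 25 mod 26 is 25. This is an affine cipher: with a=0,…,z=25, each position x becomes (25x+7) mod 26.
Applying it to seafood: s(18)→25·18+7≡15=p; e(4)→25·4+7≡3=d; a(0)→25·0+7≡7=h; f(5)→25·5+7≡2=c; o(14)→25·14+7≡19=t; o(14)→25·14+7≡19=t; d(3)→25·3+7≡4=e (all mod 26).

pdhctte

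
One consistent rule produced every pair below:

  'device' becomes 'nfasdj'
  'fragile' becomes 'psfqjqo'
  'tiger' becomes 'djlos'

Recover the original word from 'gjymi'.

Shifts by position in device: pos 0: d→n (+10), pos 1: e→f (+1), pos 2: v→a (+5), pos 3: i→s (+10), pos 4: c→d (+1), pos 5: e→j (+5) — repeating every 3. A repeating key of period 3 is used — shifts +10, +1, +5 over and over.
Reversing it on gjymi: g−10=w, j−1=i, y−5=t, m−10=c, i−1=h.

witch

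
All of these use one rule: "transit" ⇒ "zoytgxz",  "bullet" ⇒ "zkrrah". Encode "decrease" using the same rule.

kygkxikj

The output letters match the input read backwards, each shifted +6: transit reversed is tisnart. Two steps: reverse the string, then apply a Caesar shift of +6.
On decrease: reverse → esaerced; then shift: e+6=k, s+6=y, a+6=g, e+6=k, r+6=x, c+6=i, e+6=k, d+6=j.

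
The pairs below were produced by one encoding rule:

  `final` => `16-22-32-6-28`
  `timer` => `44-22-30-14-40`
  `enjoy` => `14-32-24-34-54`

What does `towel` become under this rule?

44-34-50-14-28

f(#6)→16 and i(#9)→22: differences scale by 2, so n = 2·pos + 4. With a=1..z=26, the number is 2·pos + 4.
On towel: t=20→44, o=15→34, w=23→50, e=5→14, l=12→28.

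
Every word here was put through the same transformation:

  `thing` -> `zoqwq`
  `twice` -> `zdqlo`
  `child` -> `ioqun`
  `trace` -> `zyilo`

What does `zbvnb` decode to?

tuner

In thing: t→z is +6, h→o is +7, i→q is +8, n→w is +9 — the shift increases by 1 each position. Each letter shifts forward by (position + 6), i.e. 6, 7, 8, … — the shift grows by one for each successive letter.
Reversing it on zbvnb: z−6=t, b−7=u, v−8=n, n−9=e, b−10=r.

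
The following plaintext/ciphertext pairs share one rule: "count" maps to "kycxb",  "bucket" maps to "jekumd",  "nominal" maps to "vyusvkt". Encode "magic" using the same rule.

ukosk

Shifts by position in count: pos 0: c→k (+8), pos 1: o→y (+10), pos 2: u→c (+8), pos 3: n→x (+10) — repeating every 2. The shifts repeat in a cycle of length 2: positions 0,1,… shift by +8, +10, then the pattern repeats.
For magic: m+8=u, a+10=k, g+8=o, i+10=s, c+8=k.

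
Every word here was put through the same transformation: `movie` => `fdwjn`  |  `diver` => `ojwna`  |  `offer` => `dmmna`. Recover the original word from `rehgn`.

m(12)→f(5) and o(14)→d(3) fit y≡25x+17 (mod 26); the inverse of 25 mod 26 is 25. Treating letters as 0–25, the rule is x ↦ 25x + 17 (mod 26).
Decoding rehgn: r(17)→25·(17−17)≡0=a; e(4)→25·(4−17)≡13=n; h(7)→25·(7−17)≡10=k; g(6)→25·(6−17)≡11=l; n(13)→25·(13−17)≡4=e (all mod 26).

ankle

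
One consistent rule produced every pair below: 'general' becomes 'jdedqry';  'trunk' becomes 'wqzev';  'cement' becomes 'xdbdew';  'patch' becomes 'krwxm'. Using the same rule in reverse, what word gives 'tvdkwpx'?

g(6)→j(9) and e(4)→d(3) fit y≡3x+17 (mod 26); the inverse of 3 mod 26 is 9. Treating letters as 0–25, the rule is x ↦ 3x + 17 (mod 26).
Decoding tvdkwpx: t(19)→9·(19−17)≡18=s; v(21)→9·(21−17)≡10=k; d(3)→9·(3−17)≡4=e; k(10)→9·(10−17)≡15=p; w(22)→9·(22−17)≡19=t; p(15)→9·(15−17)≡8=i; x(23)→9·(23−17)≡2=c (all mod 26).

skeptic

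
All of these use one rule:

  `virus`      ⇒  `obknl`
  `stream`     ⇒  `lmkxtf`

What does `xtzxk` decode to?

eager

Compare letters: v→o is +19, i→b is +19, r→k is +19 — a constant shift. Each letter is shifted forward by 19 in the alphabet (a Caesar shift of +19).
Reversing it on xtzxk: x−19=e, t−19=a, z−19=g, x−19=e, k−19=r.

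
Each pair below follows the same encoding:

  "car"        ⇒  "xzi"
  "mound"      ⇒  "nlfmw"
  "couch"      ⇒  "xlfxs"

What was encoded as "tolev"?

Each letter is replaced by its mirror in the alphabet: a↔z, b↔y, c↔x, and so on (the Atbash cipher).
Decoding tolev: t↔g, o↔l, l↔o, e↔v, v↔e.

glove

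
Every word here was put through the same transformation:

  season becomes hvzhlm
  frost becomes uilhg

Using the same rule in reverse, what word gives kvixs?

perch

This is the alphabet-reversal cipher (Atbash): a becomes z, b becomes y, etc.
Undoing it on kvixs: k↔p, v↔e, i↔r, x↔c, s↔h.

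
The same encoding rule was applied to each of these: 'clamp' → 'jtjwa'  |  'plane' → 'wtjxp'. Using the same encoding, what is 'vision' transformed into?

cqbszz

In clamp: c→j is +7, l→t is +8, a→j is +9, m→w is +10 — the shift increases by 1 each position. The shift increases by 1 at each position, starting from +7: 7, 8, 9, ….
On vision: v+7=c, i+8=q, s+9=b, i+10=s, o+11=z, n+12=z.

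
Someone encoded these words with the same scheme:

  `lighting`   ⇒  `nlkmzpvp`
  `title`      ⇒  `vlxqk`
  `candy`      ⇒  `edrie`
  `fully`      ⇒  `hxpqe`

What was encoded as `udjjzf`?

In lighting: l→n is +2, i→l is +3, g→k is +4, h→m is +5 — the shift increases by 1 each position. The shift increases by 1 at each position, starting from +2: 2, 3, 4, ….
Decoding udjjzf: u−2=s, d−3=a, j−4=f, j−5=e, z−6=t, f−7=y.

safety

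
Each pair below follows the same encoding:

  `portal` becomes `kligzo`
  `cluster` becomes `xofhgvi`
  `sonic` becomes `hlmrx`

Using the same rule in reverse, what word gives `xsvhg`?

Letters are reflected about the middle of the alphabet (position → 25−position): Atbash.
Decoding xsvhg: x↔c, s↔h, v↔e, h↔s, g↔t.

chest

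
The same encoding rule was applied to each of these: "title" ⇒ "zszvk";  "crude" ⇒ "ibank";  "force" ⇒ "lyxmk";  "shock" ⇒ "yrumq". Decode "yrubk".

Shifts by position in title: pos 0: t→z (+6), pos 1: i→s (+10), pos 2: t→z (+6), pos 3: l→v (+10) — repeating every 2. A repeating key of period 2 is used — shifts +6, +10 over and over.
Reversing it on yrubk: y−6=s, r−10=h, u−6=o, b−10=r, k−6=e.

shore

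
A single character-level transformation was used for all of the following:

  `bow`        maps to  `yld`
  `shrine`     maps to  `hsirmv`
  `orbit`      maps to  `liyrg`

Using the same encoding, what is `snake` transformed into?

hmzpv

Each letter is replaced by its mirror in the alphabet: a↔z, b↔y, c↔x, and so on (the Atbash cipher).
Applying it to snake: s↔h, n↔m, a↔z, k↔p, e↔v.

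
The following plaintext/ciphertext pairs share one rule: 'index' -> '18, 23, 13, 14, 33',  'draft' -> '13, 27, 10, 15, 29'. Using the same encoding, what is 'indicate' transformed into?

i is letter #9 and maps to 18: an offset of 9. Each letter is replaced by its alphabet position (a=1..z=26) + 9.
Applying it to indicate: i=9→18, n=14→23, d=4→13, i=9→18, c=3→12, a=1→10, t=20→29, e=5→14.

18, 23, 13, 18, 12, 10, 29, 14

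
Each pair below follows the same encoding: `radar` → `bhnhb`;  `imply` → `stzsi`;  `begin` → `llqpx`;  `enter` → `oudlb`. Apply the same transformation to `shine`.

cosuo

Shifts by position in radar: pos 0: r→b (+10), pos 1: a→h (+7), pos 2: d→n (+10), pos 3: a→h (+7) — repeating every 2. A repeating key of period 2 is used — shifts +10, +7 over and over.
Applying it to shine: s+10=c, h+7=o, i+10=s, n+7=u, e+10=o.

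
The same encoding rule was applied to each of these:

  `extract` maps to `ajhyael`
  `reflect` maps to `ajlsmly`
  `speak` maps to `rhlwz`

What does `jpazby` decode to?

Read the word backwards and shift each letter +7.
Reversing it on jpazby: shift back: j−7=c, p−7=i, a−7=t, z−7=s, b−7=u, y−7=r → citsur; then reverse → rustic.

rustic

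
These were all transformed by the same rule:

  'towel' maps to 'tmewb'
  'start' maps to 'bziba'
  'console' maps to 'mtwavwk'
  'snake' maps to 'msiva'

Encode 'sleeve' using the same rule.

The output letters match the input read backwards, each shifted +8: towel reversed is lewot. The word is reversed, then every letter is shifted forward by 8.
Applying it to sleeve: reverse → eveels; then shift: e+8=m, v+8=d, e+8=m, e+8=m, l+8=t, s+8=a.

mdmmta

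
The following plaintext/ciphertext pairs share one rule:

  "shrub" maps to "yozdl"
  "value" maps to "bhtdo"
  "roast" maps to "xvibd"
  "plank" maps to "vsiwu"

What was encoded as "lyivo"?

frame

In shrub: s→y is +6, h→o is +7, r→z is +8, u→d is +9 — the shift increases by 1 each position. The shift increases by 1 at each position, starting from +6: 6, 7, 8, ….
Reversing it on lyivo: l−6=f, y−7=r, i−8=a, v−9=m, o−10=e.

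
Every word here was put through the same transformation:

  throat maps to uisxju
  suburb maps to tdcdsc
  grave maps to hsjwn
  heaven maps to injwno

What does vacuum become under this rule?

wjdddn

The shift depends on letter class: consonant t→u is +1, but vowel o→x is +9. Vowels shift forward by 9 and consonants shift forward by 1.
On vacuum: v(cons)+1=w, a(vowel)+9=j, c(cons)+1=d, u(vowel)+9=d, u(vowel)+9=d, m(cons)+1=n.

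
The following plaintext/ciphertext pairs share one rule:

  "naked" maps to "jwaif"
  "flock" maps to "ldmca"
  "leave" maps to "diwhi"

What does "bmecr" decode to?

n(13)→j(9) and a(0)→w(22) fit y≡3x+22 (mod 26); the inverse of 3 mod 26 is 9. Treating letters as 0–25, the rule is x ↦ 3x + 22 (mod 26).
Undoing it on bmecr: b(1)→9·(1−22)≡19=t; m(12)→9·(12−22)≡14=o; e(4)→9·(4−22)≡20=u; c(2)→9·(2−22)≡2=c; r(17)→9·(17−22)≡7=h (all mod 26).

touch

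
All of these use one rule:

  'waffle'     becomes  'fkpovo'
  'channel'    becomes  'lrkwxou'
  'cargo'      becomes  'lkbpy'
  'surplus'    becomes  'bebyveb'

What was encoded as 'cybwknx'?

A repeating key of period 3 is used — shifts +9, +10, +10 over and over.
Undoing it on cybwknx: c−9=t, y−10=o, b−10=r, w−9=n, k−10=a, n−10=d, x−9=o.

tornado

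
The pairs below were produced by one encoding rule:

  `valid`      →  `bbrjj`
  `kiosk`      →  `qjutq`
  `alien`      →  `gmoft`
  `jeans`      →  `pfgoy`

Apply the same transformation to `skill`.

ylomr

Shifts by position in valid: pos 0: v→b (+6), pos 1: a→b (+1), pos 2: l→r (+6), pos 3: i→j (+1) — repeating every 2. A repeating key of period 2 is used — shifts +6, +1 over and over.
Applying it to skill: s+6=y, k+1=l, i+6=o, l+1=m, l+6=r.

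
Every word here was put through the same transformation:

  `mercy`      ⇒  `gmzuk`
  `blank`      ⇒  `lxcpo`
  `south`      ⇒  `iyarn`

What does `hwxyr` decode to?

m(12)→g(6) and e(4)→m(12) fit y≡9x+2 (mod 26); the inverse of 9 mod 26 is 3. Treating letters as 0–25, the rule is x ↦ 9x + 2 (mod 26).
Undoing it on hwxyr: h(7)→3·(7−2)≡15=p; w(22)→3·(22−2)≡8=i; x(23)→3·(23−2)≡11=l; y(24)→3·(24−2)≡14=o; r(17)→3·(17−2)≡19=t (all mod 26).

pilot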